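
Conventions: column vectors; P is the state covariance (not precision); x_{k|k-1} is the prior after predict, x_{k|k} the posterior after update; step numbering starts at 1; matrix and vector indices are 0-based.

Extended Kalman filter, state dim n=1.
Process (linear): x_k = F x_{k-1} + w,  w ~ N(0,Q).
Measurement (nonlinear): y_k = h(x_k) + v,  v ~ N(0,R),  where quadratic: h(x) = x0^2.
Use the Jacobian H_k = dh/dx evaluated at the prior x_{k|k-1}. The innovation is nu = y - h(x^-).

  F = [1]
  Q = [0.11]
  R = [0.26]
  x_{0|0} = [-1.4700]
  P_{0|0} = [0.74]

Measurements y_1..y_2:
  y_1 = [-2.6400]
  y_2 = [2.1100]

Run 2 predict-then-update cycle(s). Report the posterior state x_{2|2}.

x_post = [0.3419]

step 1: x^-=[-1.4700]  P^-=[0.8500]  H_jac=[-2.9400]  S=[7.6071]  K=[-0.3285]  nu=[-4.8009]  x^+=[0.1071]  P^+=[0.0291]
step 2: x^-=[0.1071]  P^-=[0.1391]  H_jac=[0.2143]  S=[0.2664]  K=[0.1119]  nu=[2.0985]  x^+=[0.3419]  P^+=[0.1357]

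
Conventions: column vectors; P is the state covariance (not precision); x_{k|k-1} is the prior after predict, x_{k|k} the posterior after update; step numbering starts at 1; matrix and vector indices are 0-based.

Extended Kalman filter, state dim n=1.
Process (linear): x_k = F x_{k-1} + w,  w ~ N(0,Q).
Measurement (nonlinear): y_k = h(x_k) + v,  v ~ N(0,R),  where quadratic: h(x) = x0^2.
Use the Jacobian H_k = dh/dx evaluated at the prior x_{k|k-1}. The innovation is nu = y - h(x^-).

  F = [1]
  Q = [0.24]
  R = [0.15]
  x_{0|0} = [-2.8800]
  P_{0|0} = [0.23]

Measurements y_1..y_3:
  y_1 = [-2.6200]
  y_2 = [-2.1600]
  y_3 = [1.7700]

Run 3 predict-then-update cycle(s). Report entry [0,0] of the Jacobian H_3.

H_jac[0,0] = 0.7325

step 1: x^-=[-2.8800]  P^-=[0.4700]  H_jac=[-5.7600]  S=[15.7435]  K=[-0.1720]  nu=[-10.9144]  x^+=[-1.0032]  P^+=[0.0045]
step 2: x^-=[-1.0032]  P^-=[0.2445]  H_jac=[-2.0064]  S=[1.1342]  K=[-0.4325]  nu=[-3.1664]  x^+=[0.3662]  P^+=[0.0323]
step 3: x^-=[0.3662]  P^-=[0.2723]  H_jac=[0.7325]  S=[0.2961]  K=[0.6737]  nu=[1.6359]  x^+=[1.4683]  P^+=[0.1380]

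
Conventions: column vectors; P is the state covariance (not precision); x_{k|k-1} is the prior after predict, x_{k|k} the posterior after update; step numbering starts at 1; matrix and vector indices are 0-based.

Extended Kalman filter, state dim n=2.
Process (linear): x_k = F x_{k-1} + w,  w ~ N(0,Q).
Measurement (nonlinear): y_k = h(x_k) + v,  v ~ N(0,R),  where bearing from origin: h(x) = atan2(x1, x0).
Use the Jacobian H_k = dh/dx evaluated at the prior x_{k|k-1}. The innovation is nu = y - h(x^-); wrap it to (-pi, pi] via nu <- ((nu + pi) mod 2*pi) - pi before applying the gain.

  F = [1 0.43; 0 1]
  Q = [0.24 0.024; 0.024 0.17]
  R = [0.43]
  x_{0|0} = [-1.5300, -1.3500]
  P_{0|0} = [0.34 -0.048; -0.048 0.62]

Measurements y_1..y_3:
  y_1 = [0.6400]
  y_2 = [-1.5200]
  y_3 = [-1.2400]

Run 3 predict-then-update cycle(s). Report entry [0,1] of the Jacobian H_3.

H_jac[0,1] = -0.2583

step 1: x^-=[-2.1105, -1.3500]  P^-=[0.6534 0.2426; 0.2426 0.7900]  H_jac=[0.2151 -0.3362]  S=[0.5145]  K=[0.1146; -0.4149]  nu=[-3.0707]  x^+=[-2.4624, -0.0759]  P^+=[0.6466 0.2671; 0.2671 0.7014]
step 2: x^-=[-2.4950, -0.0759]  P^-=[1.2460 0.5927; 0.5927 0.8714]  H_jac=[0.0122 -0.4004]  S=[0.5641]  K=[-0.3938; -0.6058]  nu=[1.5912]  x^+=[-3.1216, -1.0398]  P^+=[1.1585 0.4581; 0.4581 0.6644]
step 3: x^-=[-3.5687, -1.0398]  P^-=[1.9153 0.7678; 0.7678 0.8344]  H_jac=[0.0753 -0.2583]  S=[0.4667]  K=[-0.1161; -0.3380]  nu=[1.6181]  x^+=[-3.7566, -1.5867]  P^+=[1.9090 0.7495; 0.7495 0.7811]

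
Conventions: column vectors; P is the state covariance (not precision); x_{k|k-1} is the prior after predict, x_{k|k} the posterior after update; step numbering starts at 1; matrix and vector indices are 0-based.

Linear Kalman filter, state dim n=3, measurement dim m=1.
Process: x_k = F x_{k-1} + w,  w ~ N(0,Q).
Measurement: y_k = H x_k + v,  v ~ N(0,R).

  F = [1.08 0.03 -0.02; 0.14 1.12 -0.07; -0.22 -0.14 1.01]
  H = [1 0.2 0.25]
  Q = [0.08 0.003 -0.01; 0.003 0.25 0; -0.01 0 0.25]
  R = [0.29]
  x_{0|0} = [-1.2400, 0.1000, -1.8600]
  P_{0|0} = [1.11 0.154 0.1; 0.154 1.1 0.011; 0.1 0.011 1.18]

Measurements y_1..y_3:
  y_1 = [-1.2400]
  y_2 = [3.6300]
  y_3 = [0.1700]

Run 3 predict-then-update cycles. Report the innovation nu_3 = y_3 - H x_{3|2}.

innov = [-1.4970]

step 1: x^-=[-1.2990, 0.0686, -1.6198]  P^-=[1.3818 0.3883 -0.2166; 0.3883 1.7020 -0.3028; -0.2166 -0.3028 1.4909]  S=[1.8498]  K=[0.7597; 0.3530; 0.0517]  nu=[0.4502]  x^+=[-0.9570, 0.2275, -1.5965]  P^+=[0.3142 -0.1078 -0.2892; -0.1078 1.4715 -0.3366; -0.2892 -0.3366 1.4860]
step 2: x^-=[-0.9948, 0.2326, -1.4338]  P^-=[0.4543 0.0021 -0.4317; 0.0021 2.1339 -0.7462; -0.4317 -0.7462 2.0270]  S=[0.6667]  K=[0.5201; 0.3635; -0.1113]  nu=[4.9367]  x^+=[1.5730, 2.0271, -1.9833]  P^+=[0.2739 -0.1240 -0.3931; -0.1240 2.0458 -0.7192; -0.3931 -0.7192 2.0187]
step 3: x^-=[1.7994, 2.6295, -2.6330]  P^-=[0.4120 0.0140 -0.5592; 0.0140 2.9132 -1.3212; -0.5592 -1.3212 2.7331]  S=[0.5831]  K=[0.4715; 0.4567; -0.2404]  nu=[-1.4970]  x^+=[1.0936, 1.9458, -2.2730]  P^+=[0.2823 -0.1116 -0.4931; -0.1116 2.7915 -1.2572; -0.4931 -1.2572 2.6994]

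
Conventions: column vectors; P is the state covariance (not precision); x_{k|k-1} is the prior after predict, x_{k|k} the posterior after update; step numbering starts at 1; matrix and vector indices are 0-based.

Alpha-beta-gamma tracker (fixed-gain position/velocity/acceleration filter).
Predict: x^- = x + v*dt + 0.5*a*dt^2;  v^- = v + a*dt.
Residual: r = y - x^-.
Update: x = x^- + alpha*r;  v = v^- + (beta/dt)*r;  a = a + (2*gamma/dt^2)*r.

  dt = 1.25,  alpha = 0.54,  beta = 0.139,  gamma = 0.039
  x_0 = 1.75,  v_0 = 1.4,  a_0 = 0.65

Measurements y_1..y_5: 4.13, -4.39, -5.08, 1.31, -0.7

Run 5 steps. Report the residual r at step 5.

resid = -1.8403

step 1: x_pred=4.0078  r=0.1222  x^+=4.0738  v^+=2.2261  a^+=0.6561
step 2: x_pred=7.3690  r=-11.7590  x^+=1.0191  v^+=1.7386  a^+=0.0691
step 3: x_pred=3.2464  r=-8.3264  x^+=-1.2499  v^+=0.8991  a^+=-0.3466
step 4: x_pred=-0.3968  r=1.7068  x^+=0.5249  v^+=0.6557  a^+=-0.2614
step 5: x_pred=1.1403  r=-1.8403  x^+=0.1465  v^+=0.1243  a^+=-0.3532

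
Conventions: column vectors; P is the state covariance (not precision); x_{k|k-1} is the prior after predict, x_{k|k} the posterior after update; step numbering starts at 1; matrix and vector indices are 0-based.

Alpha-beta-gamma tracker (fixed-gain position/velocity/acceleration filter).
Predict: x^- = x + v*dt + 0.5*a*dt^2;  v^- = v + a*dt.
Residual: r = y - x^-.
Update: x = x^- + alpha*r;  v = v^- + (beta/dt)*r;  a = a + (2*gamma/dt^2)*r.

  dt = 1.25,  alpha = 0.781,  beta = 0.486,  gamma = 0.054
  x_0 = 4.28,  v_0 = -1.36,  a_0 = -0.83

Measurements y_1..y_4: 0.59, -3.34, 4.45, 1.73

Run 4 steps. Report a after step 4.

a_post = 0.0303

step 1: x_pred=1.9316  r=-1.3416  x^+=0.8838  v^+=-2.9191  a^+=-0.9227
step 2: x_pred=-3.4860  r=0.1460  x^+=-3.3720  v^+=-4.0158  a^+=-0.9126
step 3: x_pred=-9.1047  r=13.5547  x^+=1.4815  v^+=0.1135  a^+=0.0243
step 4: x_pred=1.6423  r=0.0877  x^+=1.7108  v^+=0.1779  a^+=0.0303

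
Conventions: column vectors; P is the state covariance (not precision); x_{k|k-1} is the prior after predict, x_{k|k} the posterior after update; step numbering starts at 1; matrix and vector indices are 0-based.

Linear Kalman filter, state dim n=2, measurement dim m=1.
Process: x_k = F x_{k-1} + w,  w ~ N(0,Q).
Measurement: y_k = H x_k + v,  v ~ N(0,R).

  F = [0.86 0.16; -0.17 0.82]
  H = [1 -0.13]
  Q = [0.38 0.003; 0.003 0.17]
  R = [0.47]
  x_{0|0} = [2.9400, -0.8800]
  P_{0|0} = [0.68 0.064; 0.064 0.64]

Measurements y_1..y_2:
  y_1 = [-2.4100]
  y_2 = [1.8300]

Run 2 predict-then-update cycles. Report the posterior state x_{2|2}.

x_post = [0.6110, -0.7056]

step 1: x^-=[2.3876, -1.2214]  P^-=[0.9169 0.0309; 0.0309 0.6021]  S=[1.3891]  K=[0.6572; -0.0341]  nu=[-4.9564]  x^+=[-0.8698, -1.0525]  P^+=[0.3170 0.0621; 0.0621 0.6005]
step 2: x^-=[-0.9164, -0.7152]  P^-=[0.6469 0.0775; 0.0775 0.5657]  S=[1.1063]  K=[0.5756; 0.0036]  nu=[2.6534]  x^+=[0.6110, -0.7056]  P^+=[0.2803 0.0752; 0.0752 0.5656]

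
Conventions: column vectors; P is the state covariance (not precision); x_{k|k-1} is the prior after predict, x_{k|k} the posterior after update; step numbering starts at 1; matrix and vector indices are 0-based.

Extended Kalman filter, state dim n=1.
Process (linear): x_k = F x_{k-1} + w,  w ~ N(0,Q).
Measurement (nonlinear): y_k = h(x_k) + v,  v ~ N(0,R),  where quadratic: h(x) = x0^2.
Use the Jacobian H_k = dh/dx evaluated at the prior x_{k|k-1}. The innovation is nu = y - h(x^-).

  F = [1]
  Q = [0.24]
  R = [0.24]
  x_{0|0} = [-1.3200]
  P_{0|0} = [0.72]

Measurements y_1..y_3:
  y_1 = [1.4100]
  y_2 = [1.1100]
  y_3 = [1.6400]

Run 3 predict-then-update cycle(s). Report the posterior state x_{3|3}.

step 1: x^-=[-1.3200]  P^-=[0.9600]  H_jac=[-2.6400]  S=[6.9308]  K=[-0.3657]  nu=[-0.3324]  x^+=[-1.1985]  P^+=[0.0332]
step 2: x^-=[-1.1985]  P^-=[0.2732]  H_jac=[-2.3969]  S=[1.8098]  K=[-0.3619]  nu=[-0.3263]  x^+=[-1.0804]  P^+=[0.0362]
step 3: x^-=[-1.0804]  P^-=[0.2762]  H_jac=[-2.1608]  S=[1.5297]  K=[-0.3902]  nu=[0.4728]  x^+=[-1.2649]  P^+=[0.0433]

x_post = [-1.2649]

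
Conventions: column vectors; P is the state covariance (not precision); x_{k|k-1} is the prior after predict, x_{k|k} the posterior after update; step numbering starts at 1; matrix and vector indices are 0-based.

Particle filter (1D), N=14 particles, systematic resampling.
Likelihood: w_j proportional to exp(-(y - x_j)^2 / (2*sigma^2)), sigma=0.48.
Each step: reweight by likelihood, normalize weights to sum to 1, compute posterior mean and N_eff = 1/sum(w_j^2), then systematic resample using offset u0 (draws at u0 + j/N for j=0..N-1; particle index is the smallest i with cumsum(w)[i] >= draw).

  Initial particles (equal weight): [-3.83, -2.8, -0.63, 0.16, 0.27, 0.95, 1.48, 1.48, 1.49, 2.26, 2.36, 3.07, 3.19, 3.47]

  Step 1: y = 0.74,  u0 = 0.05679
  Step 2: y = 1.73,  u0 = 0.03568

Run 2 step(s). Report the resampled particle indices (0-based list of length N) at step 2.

step 1: w=[0.0000, 0.0000, 0.0058, 0.1638, 0.2105, 0.3090, 0.1036, 0.1036, 0.1003, 0.0023, 0.0011, 0.0000, 0.0000, 0.0000]  mean=0.8368  Neff=5.0460  idx=[3, 3, 4, 4, 4, 5, 5, 5, 5, 6, 6, 7, 8, 8]
step 2: w=[0.0009, 0.0009, 0.0018, 0.0018, 0.0018, 0.0486, 0.0486, 0.0486, 0.0486, 0.1590, 0.1590, 0.1590, 0.1607, 0.1607]  mean=1.3714  Neff=7.3013  idx=[5, 7, 8, 9, 9, 10, 10, 11, 11, 11, 12, 12, 13, 13]

resampled_idx = [5, 7, 8, 9, 9, 10, 10, 11, 11, 11, 12, 12, 13, 13]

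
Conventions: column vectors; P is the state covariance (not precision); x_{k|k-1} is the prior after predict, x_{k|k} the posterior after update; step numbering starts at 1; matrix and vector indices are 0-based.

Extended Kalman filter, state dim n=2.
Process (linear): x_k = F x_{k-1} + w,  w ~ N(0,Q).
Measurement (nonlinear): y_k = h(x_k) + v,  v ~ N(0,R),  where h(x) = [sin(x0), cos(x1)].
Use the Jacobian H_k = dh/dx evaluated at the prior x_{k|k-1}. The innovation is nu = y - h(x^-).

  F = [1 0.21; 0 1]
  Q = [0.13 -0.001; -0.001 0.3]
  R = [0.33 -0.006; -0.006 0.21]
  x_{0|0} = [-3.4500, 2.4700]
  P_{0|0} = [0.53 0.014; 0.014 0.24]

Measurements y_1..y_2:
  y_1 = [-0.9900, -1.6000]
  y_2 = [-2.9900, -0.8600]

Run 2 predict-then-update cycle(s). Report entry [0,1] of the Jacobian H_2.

step 1: x^-=[-2.9313, 2.4700]  P^-=[0.6765 0.0634; 0.0634 0.5400]  H_jac=[-0.9780 0.0000; 0.0000 -0.6222]  S=[0.9770 0.0326; 0.0326 0.4191]  K=[-0.6758 -0.0416; -0.0368 -0.7989]  nu=[-0.7813, -0.8172]  x^+=[-2.3694, 3.1516]  P^+=[0.2278 0.0075; 0.0075 0.2693]
step 2: x^-=[-1.7075, 3.1516]  P^-=[0.3728 0.0631; 0.0631 0.5693]  H_jac=[-0.1363 0.0000; 0.0000 0.0100]  S=[0.3369 -0.0061; -0.0061 0.2101]  K=[-0.1508 -0.0014; -0.0250 0.0264]  nu=[-1.9993, 0.1399]  x^+=[-1.4061, 3.2054]  P^+=[0.3651 0.0618; 0.0618 0.5689]

H_jac[0,1] = 0.0000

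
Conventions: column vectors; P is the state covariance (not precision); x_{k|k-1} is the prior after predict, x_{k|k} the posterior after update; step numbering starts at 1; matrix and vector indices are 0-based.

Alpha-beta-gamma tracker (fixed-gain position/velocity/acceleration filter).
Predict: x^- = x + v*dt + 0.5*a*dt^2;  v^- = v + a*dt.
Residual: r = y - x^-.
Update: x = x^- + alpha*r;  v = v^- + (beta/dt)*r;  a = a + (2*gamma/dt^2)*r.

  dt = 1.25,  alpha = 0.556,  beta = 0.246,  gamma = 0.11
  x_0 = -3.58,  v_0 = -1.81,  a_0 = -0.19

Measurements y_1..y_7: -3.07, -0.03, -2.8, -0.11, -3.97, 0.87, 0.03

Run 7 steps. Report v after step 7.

step 1: x_pred=-5.9909  r=2.9209  x^+=-4.3669  v^+=-1.4727  a^+=0.2213
step 2: x_pred=-6.0349  r=6.0049  x^+=-2.6962  v^+=-0.0143  a^+=1.0668
step 3: x_pred=-1.8807  r=-0.9193  x^+=-2.3918  v^+=1.1382  a^+=0.9373
step 4: x_pred=-0.2368  r=0.1268  x^+=-0.1663  v^+=2.3348  a^+=0.9552
step 5: x_pred=3.4984  r=-7.4684  x^+=-0.6540  v^+=2.0590  a^+=-0.0964
step 6: x_pred=1.8444  r=-0.9744  x^+=1.3026  v^+=1.7467  a^+=-0.2336
step 7: x_pred=3.3035  r=-3.2735  x^+=1.4834  v^+=0.8105  a^+=-0.6945

v_post = 0.8105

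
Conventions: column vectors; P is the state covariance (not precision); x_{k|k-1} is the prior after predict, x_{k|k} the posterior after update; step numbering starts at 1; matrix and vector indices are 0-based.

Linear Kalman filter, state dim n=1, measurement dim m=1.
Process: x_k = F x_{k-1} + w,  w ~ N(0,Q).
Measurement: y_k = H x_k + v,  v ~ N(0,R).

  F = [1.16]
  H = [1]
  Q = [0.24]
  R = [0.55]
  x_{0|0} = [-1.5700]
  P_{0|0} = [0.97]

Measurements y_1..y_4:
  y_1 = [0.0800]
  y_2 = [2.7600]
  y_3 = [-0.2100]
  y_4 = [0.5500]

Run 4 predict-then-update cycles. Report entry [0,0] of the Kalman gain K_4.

K[0,0] = 0.5409

step 1: x^-=[-1.8212]  P^-=[1.5452]  S=[2.0952]  K=[0.7375]  nu=[1.9012]  x^+=[-0.4191]  P^+=[0.4056]
step 2: x^-=[-0.4861]  P^-=[0.7858]  S=[1.3358]  K=[0.5883]  nu=[3.2461]  x^+=[1.4235]  P^+=[0.3235]
step 3: x^-=[1.6512]  P^-=[0.6754]  S=[1.2254]  K=[0.5512]  nu=[-1.8612]  x^+=[0.6254]  P^+=[0.3031]
step 4: x^-=[0.7255]  P^-=[0.6479]  S=[1.1979]  K=[0.5409]  nu=[-0.1755]  x^+=[0.6306]  P^+=[0.2975]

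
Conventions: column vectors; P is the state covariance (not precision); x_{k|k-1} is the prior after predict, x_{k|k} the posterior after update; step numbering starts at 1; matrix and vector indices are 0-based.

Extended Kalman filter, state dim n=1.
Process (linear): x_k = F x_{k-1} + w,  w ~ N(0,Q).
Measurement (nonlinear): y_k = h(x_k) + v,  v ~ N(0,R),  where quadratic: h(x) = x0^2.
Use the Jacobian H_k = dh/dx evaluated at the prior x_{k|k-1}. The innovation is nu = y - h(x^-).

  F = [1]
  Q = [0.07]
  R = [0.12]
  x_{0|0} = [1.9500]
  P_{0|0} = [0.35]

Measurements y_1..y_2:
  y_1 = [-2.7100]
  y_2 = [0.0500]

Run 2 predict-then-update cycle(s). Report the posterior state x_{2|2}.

x_post = [0.2959]

step 1: x^-=[1.9500]  P^-=[0.4200]  H_jac=[3.9000]  S=[6.5082]  K=[0.2517]  nu=[-6.5125]  x^+=[0.3109]  P^+=[0.0077]
step 2: x^-=[0.3109]  P^-=[0.0777]  H_jac=[0.6218]  S=[0.1501]  K=[0.3222]  nu=[-0.0467]  x^+=[0.2959]  P^+=[0.0622]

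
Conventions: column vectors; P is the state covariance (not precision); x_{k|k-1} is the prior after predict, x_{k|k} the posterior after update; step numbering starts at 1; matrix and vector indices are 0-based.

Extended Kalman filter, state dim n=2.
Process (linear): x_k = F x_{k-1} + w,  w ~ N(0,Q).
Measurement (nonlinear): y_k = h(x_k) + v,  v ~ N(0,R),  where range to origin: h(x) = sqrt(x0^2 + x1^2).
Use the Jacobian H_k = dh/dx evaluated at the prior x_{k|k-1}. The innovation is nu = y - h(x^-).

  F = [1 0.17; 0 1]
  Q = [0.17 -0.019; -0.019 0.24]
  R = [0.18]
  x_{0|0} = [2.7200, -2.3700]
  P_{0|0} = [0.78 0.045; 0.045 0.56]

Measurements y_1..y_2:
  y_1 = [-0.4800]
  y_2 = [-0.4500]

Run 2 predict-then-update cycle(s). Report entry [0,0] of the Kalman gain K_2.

step 1: x^-=[2.3171, -2.3700]  P^-=[0.9815 0.1212; 0.1212 0.8000]  H_jac=[0.6991 -0.7150]  S=[0.9475]  K=[0.6327; -0.5143]  nu=[-3.7945]  x^+=[-0.0836, -0.4185]  P^+=[0.6022 0.4295; 0.4295 0.5494]
step 2: x^-=[-0.1547, -0.4185]  P^-=[0.9341 0.5039; 0.5039 0.7894]  H_jac=[-0.3468 -0.9380]  S=[1.3146]  K=[-0.6059; -0.6962]  nu=[-0.8962]  x^+=[0.3883, 0.2054]  P^+=[0.4515 -0.0506; -0.0506 0.1523]

K[0,0] = -0.6059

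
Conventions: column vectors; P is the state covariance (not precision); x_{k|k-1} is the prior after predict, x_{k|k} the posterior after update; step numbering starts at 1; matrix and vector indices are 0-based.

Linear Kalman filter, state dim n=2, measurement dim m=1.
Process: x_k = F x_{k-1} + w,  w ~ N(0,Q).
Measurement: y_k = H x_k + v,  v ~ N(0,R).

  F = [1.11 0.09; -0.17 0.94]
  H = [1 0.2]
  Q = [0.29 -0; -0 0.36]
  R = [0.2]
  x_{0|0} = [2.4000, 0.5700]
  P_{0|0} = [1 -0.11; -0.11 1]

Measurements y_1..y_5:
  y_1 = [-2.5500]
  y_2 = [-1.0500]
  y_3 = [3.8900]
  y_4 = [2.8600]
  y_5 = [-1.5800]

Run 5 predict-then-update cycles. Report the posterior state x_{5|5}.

x_post = [-0.1257, -0.4070]

step 1: x^-=[2.7153, 0.1278]  P^-=[1.5082 -0.2172; -0.2172 1.3077]  S=[1.6737]  K=[0.8752; 0.0265]  nu=[-5.2909]  x^+=[-1.9153, -0.0124]  P^+=[0.2262 -0.2560; -0.2560 1.3065]
step 2: x^-=[-2.1271, 0.3140]  P^-=[0.5282 -0.1954; -0.1954 1.6028]  S=[0.7142]  K=[0.6849; 0.1753]  nu=[1.0143]  x^+=[-1.4324, 0.4918]  P^+=[0.1932 -0.2811; -0.2811 1.5808]
step 3: x^-=[-1.5457, 0.7058]  P^-=[0.4847 -0.1917; -0.1917 1.8522]  S=[0.6821]  K=[0.6544; 0.2620]  nu=[5.2946]  x^+=[1.9189, 2.0931]  P^+=[0.1926 -0.3087; -0.3087 1.8054]
step 4: x^-=[2.3184, 1.6413]  P^-=[0.4803 -0.2010; -0.2010 2.0595]  S=[0.6823]  K=[0.6450; 0.3092]  nu=[0.2134]  x^+=[2.4560, 1.7073]  P^+=[0.1964 -0.3370; -0.3370 1.9943]
step 5: x^-=[2.8798, 1.1873]  P^-=[0.4808 -0.2148; -0.2148 2.2355]  S=[0.6843]  K=[0.6398; 0.3394]  nu=[-4.6973]  x^+=[-0.1257, -0.4070]  P^+=[0.2007 -0.3634; -0.3634 2.1567]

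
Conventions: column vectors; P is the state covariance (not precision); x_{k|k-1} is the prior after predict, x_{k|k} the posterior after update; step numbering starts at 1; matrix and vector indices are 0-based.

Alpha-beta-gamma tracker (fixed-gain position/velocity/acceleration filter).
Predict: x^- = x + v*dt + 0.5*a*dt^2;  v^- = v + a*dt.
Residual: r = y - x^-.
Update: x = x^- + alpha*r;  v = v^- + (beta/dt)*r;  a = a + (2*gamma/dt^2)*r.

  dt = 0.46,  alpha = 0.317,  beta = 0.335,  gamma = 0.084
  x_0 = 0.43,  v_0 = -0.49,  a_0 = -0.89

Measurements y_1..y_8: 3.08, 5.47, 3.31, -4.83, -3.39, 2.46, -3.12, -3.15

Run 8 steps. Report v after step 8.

v_post = -3.3339

step 1: x_pred=0.1104  r=2.9696  x^+=1.0518  v^+=1.2632  a^+=1.4677
step 2: x_pred=1.7881  r=3.6819  x^+=2.9553  v^+=4.6197  a^+=4.3909
step 3: x_pred=5.5449  r=-2.2349  x^+=4.8364  v^+=5.0119  a^+=2.6165
step 4: x_pred=7.4187  r=-12.2487  x^+=3.5359  v^+=-2.7048  a^+=-7.1084
step 5: x_pred=1.5396  r=-4.9296  x^+=-0.0231  v^+=-9.5647  a^+=-11.0223
step 6: x_pred=-5.5890  r=8.0490  x^+=-3.0375  v^+=-8.7732  a^+=-4.6318
step 7: x_pred=-7.5632  r=4.4432  x^+=-6.1547  v^+=-7.6680  a^+=-1.1041
step 8: x_pred=-9.7988  r=6.6488  x^+=-7.6911  v^+=-3.3339  a^+=4.1747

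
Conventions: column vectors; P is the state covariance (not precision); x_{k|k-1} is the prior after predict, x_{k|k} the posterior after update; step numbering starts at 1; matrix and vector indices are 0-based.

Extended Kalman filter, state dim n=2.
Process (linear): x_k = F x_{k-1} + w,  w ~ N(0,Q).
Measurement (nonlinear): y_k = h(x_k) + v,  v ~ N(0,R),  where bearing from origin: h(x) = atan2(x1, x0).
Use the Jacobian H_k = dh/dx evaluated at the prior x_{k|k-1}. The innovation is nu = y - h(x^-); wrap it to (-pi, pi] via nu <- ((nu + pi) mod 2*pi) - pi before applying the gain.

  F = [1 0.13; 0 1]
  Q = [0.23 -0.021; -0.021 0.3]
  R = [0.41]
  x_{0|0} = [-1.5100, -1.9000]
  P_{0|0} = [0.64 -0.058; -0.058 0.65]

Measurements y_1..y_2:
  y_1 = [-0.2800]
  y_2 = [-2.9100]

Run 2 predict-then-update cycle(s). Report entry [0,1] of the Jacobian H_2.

H_jac[0,1] = -0.1280

step 1: x^-=[-1.7570, -1.9000]  P^-=[0.8659 0.0055; 0.0055 0.9500]  H_jac=[0.2837 -0.2624]  S=[0.5443]  K=[0.4487; -0.4551]  nu=[2.0371]  x^+=[-0.8429, -2.8270]  P^+=[0.7563 0.1166; 0.1166 0.8373]
step 2: x^-=[-1.2104, -2.8270]  P^-=[1.0308 0.2045; 0.2045 1.1373]  H_jac=[0.2989 -0.1280]  S=[0.5051]  K=[0.5582; -0.1672]  nu=[-0.9347]  x^+=[-1.7322, -2.6708]  P^+=[0.8734 0.2516; 0.2516 1.1232]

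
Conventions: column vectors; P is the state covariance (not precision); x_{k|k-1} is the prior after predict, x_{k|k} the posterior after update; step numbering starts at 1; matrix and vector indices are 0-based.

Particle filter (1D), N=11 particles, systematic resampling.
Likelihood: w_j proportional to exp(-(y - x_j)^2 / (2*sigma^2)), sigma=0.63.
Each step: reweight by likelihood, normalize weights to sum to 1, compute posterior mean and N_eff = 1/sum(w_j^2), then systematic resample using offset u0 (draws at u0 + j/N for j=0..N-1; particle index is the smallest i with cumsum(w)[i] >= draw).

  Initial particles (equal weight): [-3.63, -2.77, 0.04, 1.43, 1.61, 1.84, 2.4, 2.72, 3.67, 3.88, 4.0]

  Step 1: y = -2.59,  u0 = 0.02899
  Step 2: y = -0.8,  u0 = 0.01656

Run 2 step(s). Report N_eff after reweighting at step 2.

N_eff = 9.0220

step 1: w=[0.2105, 0.7894, 0.0001, 0.0000, 0.0000, 0.0000, 0.0000, 0.0000, 0.0000, 0.0000, 0.0000]  mean=-2.9507  Neff=1.4983  idx=[0, 0, 1, 1, 1, 1, 1, 1, 1, 1, 1]
step 2: w=[0.0006, 0.0006, 0.1110, 0.1110, 0.1110, 0.1110, 0.1110, 0.1110, 0.1110, 0.1110, 0.1110]  mean=-2.7711  Neff=9.0220  idx=[2, 2, 3, 4, 5, 6, 7, 7, 8, 9, 10]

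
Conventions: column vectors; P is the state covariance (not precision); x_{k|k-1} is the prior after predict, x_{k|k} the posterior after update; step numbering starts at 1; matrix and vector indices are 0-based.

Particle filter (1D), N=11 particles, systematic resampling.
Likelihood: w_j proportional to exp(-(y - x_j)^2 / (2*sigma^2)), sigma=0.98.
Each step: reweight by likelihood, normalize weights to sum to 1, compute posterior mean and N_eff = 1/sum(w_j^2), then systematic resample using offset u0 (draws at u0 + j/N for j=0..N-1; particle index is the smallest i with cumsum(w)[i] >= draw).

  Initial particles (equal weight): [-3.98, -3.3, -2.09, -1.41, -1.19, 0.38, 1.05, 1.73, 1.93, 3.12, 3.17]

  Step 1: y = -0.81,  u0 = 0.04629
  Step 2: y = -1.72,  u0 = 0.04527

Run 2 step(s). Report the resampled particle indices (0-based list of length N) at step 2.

resampled_idx = [0, 1, 1, 2, 3, 3, 4, 5, 6, 7, 7]

step 1: w=[0.0018, 0.0135, 0.1456, 0.2833, 0.3169, 0.1635, 0.0564, 0.0119, 0.0069, 0.0001, 0.0001]  mean=-0.9771  Neff=4.3072  idx=[2, 2, 3, 3, 3, 4, 4, 4, 5, 5, 6]
step 2: w=[0.1237, 0.1237, 0.1264, 0.1264, 0.1264, 0.1148, 0.1148, 0.1148, 0.0134, 0.0134, 0.0024]  mean=-1.4486  Neff=8.4468  idx=[0, 1, 1, 2, 3, 3, 4, 5, 6, 7, 7]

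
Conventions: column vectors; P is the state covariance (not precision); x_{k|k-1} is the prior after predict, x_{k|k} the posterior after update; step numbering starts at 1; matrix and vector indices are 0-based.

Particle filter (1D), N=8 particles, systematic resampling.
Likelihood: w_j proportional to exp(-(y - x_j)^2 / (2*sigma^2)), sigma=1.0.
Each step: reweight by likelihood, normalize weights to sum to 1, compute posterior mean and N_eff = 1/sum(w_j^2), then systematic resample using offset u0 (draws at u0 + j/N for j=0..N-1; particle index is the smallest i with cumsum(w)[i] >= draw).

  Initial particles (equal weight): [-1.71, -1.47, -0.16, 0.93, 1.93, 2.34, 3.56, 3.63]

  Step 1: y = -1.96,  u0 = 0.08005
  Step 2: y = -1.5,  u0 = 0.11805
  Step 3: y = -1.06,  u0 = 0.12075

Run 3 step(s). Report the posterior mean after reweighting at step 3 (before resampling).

step 1: w=[0.4682, 0.4284, 0.0956, 0.0074, 0.0003, 0.0000, 0.0000, 0.0000]  mean=-1.4383  Neff=2.4272  idx=[0, 0, 0, 0, 1, 1, 1, 2]
step 2: w=[0.1337, 0.1337, 0.1337, 0.1337, 0.1366, 0.1366, 0.1366, 0.0557]  mean=-1.5254  Neff=7.6624  idx=[0, 1, 2, 3, 4, 5, 6, 7]
step 3: w=[0.1215, 0.1215, 0.1215, 0.1215, 0.1380, 0.1380, 0.1380, 0.1001]  mean=-1.4555  Neff=7.9255  idx=[0, 2, 3, 4, 4, 5, 6, 7]

post_mean = -1.4555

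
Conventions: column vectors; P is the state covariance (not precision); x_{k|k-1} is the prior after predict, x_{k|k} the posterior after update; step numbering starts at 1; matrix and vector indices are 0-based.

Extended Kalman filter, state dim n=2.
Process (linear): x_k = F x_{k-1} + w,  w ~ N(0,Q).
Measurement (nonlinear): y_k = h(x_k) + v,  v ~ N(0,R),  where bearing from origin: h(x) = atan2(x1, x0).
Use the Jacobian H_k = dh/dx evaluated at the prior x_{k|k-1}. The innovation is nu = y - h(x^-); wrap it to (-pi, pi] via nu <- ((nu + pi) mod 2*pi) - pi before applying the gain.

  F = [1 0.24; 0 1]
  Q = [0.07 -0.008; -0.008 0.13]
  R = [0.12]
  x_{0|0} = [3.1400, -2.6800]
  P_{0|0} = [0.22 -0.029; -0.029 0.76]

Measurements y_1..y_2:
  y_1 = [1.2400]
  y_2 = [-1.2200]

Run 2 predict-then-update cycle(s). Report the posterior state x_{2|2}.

step 1: x^-=[2.4968, -2.6800]  P^-=[0.3199 0.1454; 0.1454 0.8900]  H_jac=[0.1998 0.1861]  S=[0.1744]  K=[0.5215; 1.1163]  nu=[2.0608]  x^+=[3.5715, -0.3796]  P^+=[0.2724 0.0439; 0.0439 0.6727]
step 2: x^-=[3.4804, -0.3796]  P^-=[0.4022 0.1973; 0.1973 0.8027]  H_jac=[0.0310 0.2839]  S=[0.1886]  K=[0.3632; 1.2411]  nu=[-1.1114]  x^+=[3.0768, -1.7589]  P^+=[0.3774 0.1123; 0.1123 0.5122]

x_post = [3.0768, -1.7589]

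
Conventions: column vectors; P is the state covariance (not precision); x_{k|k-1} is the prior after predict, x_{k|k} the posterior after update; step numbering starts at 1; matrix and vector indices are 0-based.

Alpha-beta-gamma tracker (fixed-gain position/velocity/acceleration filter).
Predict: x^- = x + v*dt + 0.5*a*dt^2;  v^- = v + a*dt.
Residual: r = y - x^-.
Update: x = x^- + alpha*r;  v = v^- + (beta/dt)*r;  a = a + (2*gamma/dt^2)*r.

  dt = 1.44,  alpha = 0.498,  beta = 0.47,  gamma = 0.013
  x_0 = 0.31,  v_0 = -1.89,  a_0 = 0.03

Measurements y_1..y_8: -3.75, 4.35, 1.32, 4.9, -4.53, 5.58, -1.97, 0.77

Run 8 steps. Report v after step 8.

v_post = -0.5198

step 1: x_pred=-2.3805  r=-1.3695  x^+=-3.0625  v^+=-2.2938  a^+=0.0128
step 2: x_pred=-6.3523  r=10.7023  x^+=-1.0225  v^+=1.2178  a^+=0.1470
step 3: x_pred=0.8835  r=0.4365  x^+=1.1009  v^+=1.5720  a^+=0.1525
step 4: x_pred=3.5226  r=1.3774  x^+=4.2085  v^+=2.2411  a^+=0.1698
step 5: x_pred=7.6118  r=-12.1418  x^+=1.5652  v^+=-1.4774  a^+=0.0175
step 6: x_pred=-0.5441  r=6.1241  x^+=2.5057  v^+=0.5467  a^+=0.0943
step 7: x_pred=3.3907  r=-5.3607  x^+=0.7211  v^+=-1.0672  a^+=0.0271
step 8: x_pred=-0.7876  r=1.5576  x^+=-0.0119  v^+=-0.5198  a^+=0.0466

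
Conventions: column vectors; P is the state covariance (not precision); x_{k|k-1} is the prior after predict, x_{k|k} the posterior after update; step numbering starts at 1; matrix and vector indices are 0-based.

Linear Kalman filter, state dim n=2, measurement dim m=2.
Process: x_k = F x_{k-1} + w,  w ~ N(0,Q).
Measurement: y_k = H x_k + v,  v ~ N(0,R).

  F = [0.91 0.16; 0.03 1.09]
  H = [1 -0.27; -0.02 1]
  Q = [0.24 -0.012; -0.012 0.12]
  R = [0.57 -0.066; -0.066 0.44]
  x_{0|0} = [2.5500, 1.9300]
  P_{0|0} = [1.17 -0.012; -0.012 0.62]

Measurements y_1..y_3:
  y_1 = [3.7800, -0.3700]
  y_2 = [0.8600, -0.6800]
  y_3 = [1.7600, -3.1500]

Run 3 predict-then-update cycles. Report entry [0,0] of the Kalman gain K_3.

K[0,0] = 0.4654

step 1: x^-=[2.6293, 2.1802]  P^-=[1.2213 0.1161; 0.1161 0.8569]  S=[1.7910 -0.2050; -0.2050 1.2927]  K=[0.6849 0.1796; 0.0115 0.6629]  nu=[1.7394, -2.4976]  x^+=[3.3722, 0.5446]  P^+=[0.3898 0.0416; 0.0416 0.2917]
step 2: x^-=[3.1558, 0.6948]  P^-=[0.5824 0.0910; 0.0910 0.4697]  S=[1.1375 -0.1130; -0.1130 0.9063]  K=[0.5053 0.1505; 0.0200 0.5187]  nu=[-2.1082, -1.3117]  x^+=[1.8930, -0.0278]  P^+=[0.2885 0.0387; 0.0387 0.2277]
step 3: x^-=[1.7182, 0.0264]  P^-=[0.4960 0.0741; 0.0741 0.3933]  S=[1.0547 -0.1076; -0.1076 0.8306]  K=[0.4654 0.1376; 0.0180 0.4741]  nu=[0.0490, -3.1421]  x^+=[1.3087, -1.4623]  P^+=[0.2657 0.0351; 0.0351 0.2081]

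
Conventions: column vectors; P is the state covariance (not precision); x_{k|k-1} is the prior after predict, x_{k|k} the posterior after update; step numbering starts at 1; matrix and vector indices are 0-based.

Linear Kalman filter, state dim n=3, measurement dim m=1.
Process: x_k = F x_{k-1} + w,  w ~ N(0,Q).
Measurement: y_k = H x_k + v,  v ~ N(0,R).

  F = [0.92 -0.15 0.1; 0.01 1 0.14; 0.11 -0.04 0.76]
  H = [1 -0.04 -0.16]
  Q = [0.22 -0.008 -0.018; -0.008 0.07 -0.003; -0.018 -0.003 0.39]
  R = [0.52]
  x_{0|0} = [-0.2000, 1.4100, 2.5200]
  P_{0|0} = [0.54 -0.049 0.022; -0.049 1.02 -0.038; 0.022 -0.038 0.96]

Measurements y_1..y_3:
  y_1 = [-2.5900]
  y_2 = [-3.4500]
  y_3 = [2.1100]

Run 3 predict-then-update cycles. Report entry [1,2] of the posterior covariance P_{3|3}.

step 1: x^-=[-0.1435, 1.7608, 1.8368]  P^-=[0.7283 -0.1877 0.1384; -0.1877 1.0973 0.0254; 0.1384 0.0254 0.9591]  S=[1.2457]  K=[0.5729; -0.1892; -0.0129]  nu=[-2.0822]  x^+=[-1.3364, 2.1548, 1.8636]  P^+=[0.3194 -0.0527 0.1476; -0.0527 1.0527 0.0224; 0.1476 0.0224 0.9589]
step 2: x^-=[-1.3664, 2.4023, 1.1831]  P^-=[0.5647 -0.1770 0.1985; -0.1770 1.1472 0.0718; 0.1985 0.0718 0.9732]  S=[1.0630]  K=[0.5080; -0.2205; 0.0376]  nu=[-1.7982]  x^+=[-2.2799, 2.7988, 1.1155]  P^+=[0.2904 -0.0580 0.1782; -0.0580 1.0955 0.0806; 0.1782 0.0806 0.9717]
step 3: x^-=[-2.4058, 2.9322, 0.4851]  P^-=[0.5465 -0.1798 0.2120; -0.1798 1.2065 0.1154; 0.2120 0.1154 0.9819]  S=[1.0416]  K=[0.4990; -0.2367; 0.0482]  nu=[4.7107]  x^+=[-0.0551, 1.8174, 0.7123]  P^+=[0.2871 -0.0568 0.1869; -0.0568 1.1481 0.1273; 0.1869 0.1273 0.9795]

P_post[1,2] = 0.1273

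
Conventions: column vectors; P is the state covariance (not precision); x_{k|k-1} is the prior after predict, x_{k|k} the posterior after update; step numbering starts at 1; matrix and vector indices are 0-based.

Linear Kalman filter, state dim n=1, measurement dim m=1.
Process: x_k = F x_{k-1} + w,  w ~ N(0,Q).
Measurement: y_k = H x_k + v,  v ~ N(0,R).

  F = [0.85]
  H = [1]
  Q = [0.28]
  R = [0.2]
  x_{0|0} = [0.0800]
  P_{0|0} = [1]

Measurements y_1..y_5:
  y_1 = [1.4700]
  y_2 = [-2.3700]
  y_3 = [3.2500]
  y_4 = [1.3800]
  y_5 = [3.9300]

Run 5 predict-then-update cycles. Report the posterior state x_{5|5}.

x_post = [2.9816]

step 1: x^-=[0.0680]  P^-=[1.0025]  S=[1.2025]  K=[0.8337]  nu=[1.4020]  x^+=[1.2368]  P^+=[0.1667]
step 2: x^-=[1.0513]  P^-=[0.4005]  S=[0.6005]  K=[0.6669]  nu=[-3.4213]  x^+=[-1.2305]  P^+=[0.1334]
step 3: x^-=[-1.0459]  P^-=[0.3764]  S=[0.5764]  K=[0.6530]  nu=[4.2959]  x^+=[1.7593]  P^+=[0.1306]
step 4: x^-=[1.4954]  P^-=[0.3744]  S=[0.5744]  K=[0.6518]  nu=[-0.1154]  x^+=[1.4202]  P^+=[0.1304]
step 5: x^-=[1.2072]  P^-=[0.3742]  S=[0.5742]  K=[0.6517]  nu=[2.7228]  x^+=[2.9816]  P^+=[0.1303]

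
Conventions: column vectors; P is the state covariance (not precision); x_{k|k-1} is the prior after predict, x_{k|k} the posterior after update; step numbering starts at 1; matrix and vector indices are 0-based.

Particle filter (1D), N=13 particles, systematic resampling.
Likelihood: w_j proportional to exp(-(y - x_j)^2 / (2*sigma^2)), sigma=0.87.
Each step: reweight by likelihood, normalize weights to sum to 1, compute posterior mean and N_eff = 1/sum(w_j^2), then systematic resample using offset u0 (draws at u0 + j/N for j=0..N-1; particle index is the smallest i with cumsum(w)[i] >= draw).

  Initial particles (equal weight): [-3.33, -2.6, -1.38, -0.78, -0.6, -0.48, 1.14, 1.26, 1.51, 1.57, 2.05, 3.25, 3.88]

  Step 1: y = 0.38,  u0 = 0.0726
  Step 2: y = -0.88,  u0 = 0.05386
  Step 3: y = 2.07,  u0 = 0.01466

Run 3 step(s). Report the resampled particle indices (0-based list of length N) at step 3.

step 1: w=[0.0000, 0.0007, 0.0327, 0.1039, 0.1341, 0.1551, 0.1726, 0.1516, 0.1088, 0.0992, 0.0401, 0.0011, 0.0001]  mean=0.5108  Neff=7.6939  idx=[3, 4, 4, 5, 5, 6, 6, 7, 7, 8, 8, 9, 10]
step 2: w=[0.1990, 0.1902, 0.1902, 0.1802, 0.1802, 0.0135, 0.0135, 0.0097, 0.0097, 0.0046, 0.0046, 0.0038, 0.0007]  mean=-0.4798  Neff=5.6334  idx=[0, 0, 1, 1, 1, 2, 2, 3, 3, 3, 4, 4, 8]
step 3: w=[0.0061, 0.0061, 0.0117, 0.0117, 0.0117, 0.0117, 0.0117, 0.0177, 0.0177, 0.0177, 0.0177, 0.0177, 0.8410]  mean=0.9727  Neff=1.4092  idx=[2, 8, 12, 12, 12, 12, 12, 12, 12, 12, 12, 12, 12]

resampled_idx = [2, 8, 12, 12, 12, 12, 12, 12, 12, 12, 12, 12, 12]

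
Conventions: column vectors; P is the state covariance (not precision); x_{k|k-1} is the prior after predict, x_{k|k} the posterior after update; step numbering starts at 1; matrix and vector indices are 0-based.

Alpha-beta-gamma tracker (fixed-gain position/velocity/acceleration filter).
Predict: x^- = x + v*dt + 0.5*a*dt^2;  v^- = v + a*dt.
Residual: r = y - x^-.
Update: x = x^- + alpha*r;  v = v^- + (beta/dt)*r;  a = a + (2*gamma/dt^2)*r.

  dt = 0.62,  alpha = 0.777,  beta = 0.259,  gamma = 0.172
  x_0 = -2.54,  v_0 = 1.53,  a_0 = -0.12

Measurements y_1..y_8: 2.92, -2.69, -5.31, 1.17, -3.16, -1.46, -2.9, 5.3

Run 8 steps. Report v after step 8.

v_post = 4.1809

step 1: x_pred=-1.6145  r=4.5345  x^+=1.9088  v^+=3.3498  a^+=3.9379
step 2: x_pred=4.7426  r=-7.4326  x^+=-1.0325  v^+=2.6864  a^+=-2.7135
step 3: x_pred=0.1115  r=-5.4215  x^+=-4.1010  v^+=-1.2607  a^+=-7.5652
step 4: x_pred=-6.3367  r=7.5067  x^+=-0.5040  v^+=-2.8153  a^+=-0.8475
step 5: x_pred=-2.4124  r=-0.7476  x^+=-2.9933  v^+=-3.6531  a^+=-1.5165
step 6: x_pred=-5.5497  r=4.0897  x^+=-2.3720  v^+=-2.8849  a^+=2.1433
step 7: x_pred=-3.7487  r=0.8487  x^+=-3.0893  v^+=-1.2015  a^+=2.9028
step 8: x_pred=-3.2763  r=8.5763  x^+=3.3875  v^+=4.1809  a^+=10.5777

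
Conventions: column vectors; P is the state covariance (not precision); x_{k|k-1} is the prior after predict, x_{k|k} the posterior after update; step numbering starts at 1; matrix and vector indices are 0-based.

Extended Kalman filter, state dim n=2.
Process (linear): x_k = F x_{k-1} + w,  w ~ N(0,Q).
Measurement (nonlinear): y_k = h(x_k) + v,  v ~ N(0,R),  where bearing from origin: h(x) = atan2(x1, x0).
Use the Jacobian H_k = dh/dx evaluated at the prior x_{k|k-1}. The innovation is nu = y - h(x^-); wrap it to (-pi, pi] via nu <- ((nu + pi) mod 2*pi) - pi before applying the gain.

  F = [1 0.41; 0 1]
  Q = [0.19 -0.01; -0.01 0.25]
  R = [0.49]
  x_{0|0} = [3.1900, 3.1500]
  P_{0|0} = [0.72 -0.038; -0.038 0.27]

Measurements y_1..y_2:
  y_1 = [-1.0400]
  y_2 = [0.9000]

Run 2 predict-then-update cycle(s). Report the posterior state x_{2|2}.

x_post = [5.9226, 2.9942]

step 1: x^-=[4.4815, 3.1500]  P^-=[0.9242 0.0627; 0.0627 0.5200]  H_jac=[-0.1050 0.1494]  S=[0.5098]  K=[-0.1719; 0.1394]  nu=[-1.6527]  x^+=[4.7657, 2.9196]  P^+=[0.9092 0.0749; 0.0749 0.5101]
step 2: x^-=[5.9627, 2.9196]  P^-=[1.2463 0.2741; 0.2741 0.7601]  H_jac=[-0.0662 0.1353]  S=[0.5045]  K=[-0.0902; 0.1678]  nu=[0.4447]  x^+=[5.9226, 2.9942]  P^+=[1.2422 0.2817; 0.2817 0.7459]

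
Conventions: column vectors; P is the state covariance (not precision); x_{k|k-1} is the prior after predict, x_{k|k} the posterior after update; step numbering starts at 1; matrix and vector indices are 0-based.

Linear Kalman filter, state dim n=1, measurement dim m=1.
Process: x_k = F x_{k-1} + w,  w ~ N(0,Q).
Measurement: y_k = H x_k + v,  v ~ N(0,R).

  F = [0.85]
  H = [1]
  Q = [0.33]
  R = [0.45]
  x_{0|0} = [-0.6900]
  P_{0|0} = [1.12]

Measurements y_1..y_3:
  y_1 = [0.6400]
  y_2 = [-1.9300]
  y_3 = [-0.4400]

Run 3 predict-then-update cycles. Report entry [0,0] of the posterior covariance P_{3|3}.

step 1: x^-=[-0.5865]  P^-=[1.1392]  S=[1.5892]  K=[0.7168]  nu=[1.2265]  x^+=[0.2927]  P^+=[0.3226]
step 2: x^-=[0.2488]  P^-=[0.5631]  S=[1.0131]  K=[0.5558]  nu=[-2.1788]  x^+=[-0.9622]  P^+=[0.2501]
step 3: x^-=[-0.8179]  P^-=[0.5107]  S=[0.9607]  K=[0.5316]  nu=[0.3779]  x^+=[-0.6170]  P^+=[0.2392]

P_post[0,0] = 0.2392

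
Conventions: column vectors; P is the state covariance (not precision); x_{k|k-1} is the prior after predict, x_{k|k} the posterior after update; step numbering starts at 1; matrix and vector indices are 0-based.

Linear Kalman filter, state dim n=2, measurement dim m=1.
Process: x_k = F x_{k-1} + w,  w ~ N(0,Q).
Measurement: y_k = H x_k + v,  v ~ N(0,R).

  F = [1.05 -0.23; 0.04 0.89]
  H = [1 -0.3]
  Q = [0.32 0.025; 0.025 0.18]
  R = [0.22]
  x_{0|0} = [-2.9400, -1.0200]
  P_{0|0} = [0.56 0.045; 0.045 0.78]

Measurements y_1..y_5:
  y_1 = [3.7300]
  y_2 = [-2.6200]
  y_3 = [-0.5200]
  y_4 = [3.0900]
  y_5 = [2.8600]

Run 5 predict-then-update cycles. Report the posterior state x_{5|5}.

x_post = [2.2759, -1.5319]

step 1: x^-=[-2.8524, -1.0254]  P^-=[0.9569 -0.0695; -0.0695 0.8019]  S=[1.2908]  K=[0.7575; -0.2402]  nu=[6.2748]  x^+=[1.9007, -2.5328]  P^+=[0.2163 0.1654; 0.1654 0.7274]
step 2: x^-=[2.5783, -2.1781]  P^-=[0.5170 0.0382; 0.0382 0.7683]  S=[0.7833]  K=[0.6455; -0.2455]  nu=[-5.8517]  x^+=[-1.1988, -0.7415]  P^+=[0.1907 0.1623; 0.1623 0.7211]
step 3: x^-=[-1.0882, -0.7079]  P^-=[0.4900 0.0356; 0.0356 0.7631]  S=[0.7573]  K=[0.6329; -0.2553]  nu=[0.3559]  x^+=[-0.8630, -0.7987]  P^+=[0.1866 0.1580; 0.1580 0.7137]
step 4: x^-=[-0.7224, -0.7454]  P^-=[0.4872 0.0329; 0.0329 0.7569]  S=[0.7556]  K=[0.6318; -0.2570]  nu=[3.5888]  x^+=[1.5448, -1.6676]  P^+=[0.1857 0.1556; 0.1556 0.7070]
step 5: x^-=[2.0056, -1.4224]  P^-=[0.4869 0.0320; 0.0320 0.7514]  S=[0.7554]  K=[0.6319; -0.2560]  nu=[0.4277]  x^+=[2.2759, -1.5319]  P^+=[0.1853 0.1542; 0.1542 0.7019]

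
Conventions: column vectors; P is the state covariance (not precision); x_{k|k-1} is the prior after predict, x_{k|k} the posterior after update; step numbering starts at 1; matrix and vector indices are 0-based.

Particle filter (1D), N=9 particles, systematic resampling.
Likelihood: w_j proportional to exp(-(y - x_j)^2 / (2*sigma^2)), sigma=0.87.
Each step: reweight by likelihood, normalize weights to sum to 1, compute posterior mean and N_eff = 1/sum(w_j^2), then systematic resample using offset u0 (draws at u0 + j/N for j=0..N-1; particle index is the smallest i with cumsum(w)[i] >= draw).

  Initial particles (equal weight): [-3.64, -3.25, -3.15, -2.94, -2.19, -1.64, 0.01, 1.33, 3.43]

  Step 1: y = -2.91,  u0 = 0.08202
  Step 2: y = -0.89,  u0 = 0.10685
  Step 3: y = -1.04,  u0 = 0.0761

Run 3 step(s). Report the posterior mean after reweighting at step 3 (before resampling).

post_mean = -1.7929

step 1: w=[0.1512, 0.1992, 0.2070, 0.2149, 0.1527, 0.0741, 0.0008, 0.0000, 0.0000]  mean=-2.9380  Neff=5.5423  idx=[0, 1, 1, 2, 2, 3, 3, 4, 5]
step 2: w=[0.0053, 0.0199, 0.0199, 0.0270, 0.0270, 0.0491, 0.0491, 0.2584, 0.5441]  mean=-2.0663  Neff=2.7031  idx=[5, 7, 7, 7, 8, 8, 8, 8, 8]
step 3: w=[0.0174, 0.0790, 0.0790, 0.0790, 0.1491, 0.1491, 0.1491, 0.1491, 0.1491]  mean=-1.7929  Neff=7.6795  idx=[1, 3, 4, 5, 5, 6, 7, 8, 8]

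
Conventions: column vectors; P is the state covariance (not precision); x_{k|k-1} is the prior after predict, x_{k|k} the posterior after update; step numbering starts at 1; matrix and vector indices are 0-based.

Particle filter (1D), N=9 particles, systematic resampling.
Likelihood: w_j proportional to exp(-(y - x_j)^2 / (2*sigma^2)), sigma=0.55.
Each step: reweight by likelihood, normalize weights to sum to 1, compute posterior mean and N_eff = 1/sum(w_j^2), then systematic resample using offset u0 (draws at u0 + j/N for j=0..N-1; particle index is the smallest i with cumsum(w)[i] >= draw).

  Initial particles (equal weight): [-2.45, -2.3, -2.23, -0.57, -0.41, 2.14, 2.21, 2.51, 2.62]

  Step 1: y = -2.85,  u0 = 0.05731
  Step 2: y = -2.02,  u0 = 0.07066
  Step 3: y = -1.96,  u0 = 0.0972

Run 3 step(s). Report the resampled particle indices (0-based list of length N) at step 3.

step 1: w=[0.4031, 0.3185, 0.2782, 0.0001, 0.0000, 0.0000, 0.0000, 0.0000, 0.0000]  mean=-2.3408  Neff=2.9293  idx=[0, 0, 0, 0, 1, 1, 2, 2, 2]
step 2: w=[0.0983, 0.0983, 0.0983, 0.0983, 0.1172, 0.1172, 0.1241, 0.1241, 0.1241]  mean=-2.3329  Neff=8.9011  idx=[0, 1, 2, 4, 5, 5, 6, 7, 8]
step 3: w=[0.0940, 0.0940, 0.0940, 0.1155, 0.1155, 0.1155, 0.1239, 0.1239, 0.1239]  mean=-2.3163  Neff=8.8858  idx=[1, 2, 3, 4, 5, 6, 7, 7, 8]

resampled_idx = [1, 2, 3, 4, 5, 6, 7, 7, 8]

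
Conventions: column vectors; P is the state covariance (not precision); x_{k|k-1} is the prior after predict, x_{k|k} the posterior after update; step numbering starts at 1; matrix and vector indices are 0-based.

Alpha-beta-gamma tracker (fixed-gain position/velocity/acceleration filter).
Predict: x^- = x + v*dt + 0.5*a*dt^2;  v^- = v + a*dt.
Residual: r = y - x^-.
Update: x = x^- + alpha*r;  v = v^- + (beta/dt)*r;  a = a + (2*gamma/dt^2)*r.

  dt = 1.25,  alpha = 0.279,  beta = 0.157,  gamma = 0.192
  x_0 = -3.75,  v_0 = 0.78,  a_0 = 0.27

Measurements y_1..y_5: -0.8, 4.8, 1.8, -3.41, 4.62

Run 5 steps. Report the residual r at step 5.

resid = -4.8028

step 1: x_pred=-2.5641  r=1.7641  x^+=-2.0719  v^+=1.3391  a^+=0.7035
step 2: x_pred=0.1516  r=4.6484  x^+=1.4485  v^+=2.8023  a^+=1.8459
step 3: x_pred=6.3935  r=-4.5935  x^+=5.1119  v^+=4.5328  a^+=0.7170
step 4: x_pred=11.3381  r=-14.7481  x^+=7.2234  v^+=3.5767  a^+=-2.9075
step 5: x_pred=9.4228  r=-4.8028  x^+=8.0828  v^+=-0.6609  a^+=-4.0878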